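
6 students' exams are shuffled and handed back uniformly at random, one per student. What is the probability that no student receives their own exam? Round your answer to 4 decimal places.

This is the derangement probability: permutations of 6 with no fixed point.
D(6) = 6! · (1 − 1/1! + 1/2! − ··· + (−1)^6/6!) = 265.
P = 265/720 = 53/144 ≈ 0.3681.

0.3681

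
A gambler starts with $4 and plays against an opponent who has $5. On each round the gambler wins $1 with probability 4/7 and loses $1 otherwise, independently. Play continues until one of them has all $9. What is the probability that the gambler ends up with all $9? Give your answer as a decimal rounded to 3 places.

Let r = q/p = (3/7)/(4/7) = 3/4. The recurrence P(i) = p·P(i+1) + q·P(i−1) with P(0)=0, P(9)=1 gives P(i) = (1 − r^i)/(1 − r^9).
P(4) = (1 − (3/4)^4) / (1 − (3/4)^9) = 179200/242461 ≈ 0.739.

0.739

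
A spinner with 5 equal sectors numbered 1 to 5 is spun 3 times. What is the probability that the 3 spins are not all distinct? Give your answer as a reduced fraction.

13/25

P(all 3 different) = 5/5 · 4/5 · ··· · 3/5 = 12/25.
P(at least two equal) = 1 − 12/25 = 13/25.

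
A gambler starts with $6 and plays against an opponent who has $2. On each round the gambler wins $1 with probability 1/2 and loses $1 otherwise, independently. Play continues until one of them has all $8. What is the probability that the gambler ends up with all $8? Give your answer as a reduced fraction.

3/4

With a fair step, P(i) = ½P(i−1) + ½P(i+1) with P(0)=0, P(8)=1 has the linear solution P(i) = i/8.
P(6) = 6/8 = 3/4.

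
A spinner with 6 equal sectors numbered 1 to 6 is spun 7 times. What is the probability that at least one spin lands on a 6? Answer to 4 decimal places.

0.7209

P(no spin lands on a 6) = (5/6)^7 ≈ 0.2791.
P(at least one) = 1 − 0.2791 = 0.7209.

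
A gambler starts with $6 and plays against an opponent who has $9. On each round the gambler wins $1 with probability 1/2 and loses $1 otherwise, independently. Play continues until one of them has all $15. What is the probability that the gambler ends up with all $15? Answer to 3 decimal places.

With a fair step, P(i) = ½P(i−1) + ½P(i+1) with P(0)=0, P(15)=1 has the linear solution P(i) = i/15.
P(6) = 6/15 = 2/5 ≈ 0.400.

0.400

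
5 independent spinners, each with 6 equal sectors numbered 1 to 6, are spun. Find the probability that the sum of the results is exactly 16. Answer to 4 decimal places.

There are 6^5 = 7776 equally likely outcomes.
The number of ordered 5-tuples from {1,…,6} summing to 16 is 735.
P(sum = 16) = 735/7776 = 245/2592 ≈ 0.0945.

0.0945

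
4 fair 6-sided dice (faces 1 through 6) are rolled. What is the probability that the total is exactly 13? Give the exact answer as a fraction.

There are 6^4 = 1296 equally likely outcomes.
The number of ordered 4-tuples from {1,…,6} summing to 13 is 140.
P(sum = 13) = 140/1296 = 35/324.

35/324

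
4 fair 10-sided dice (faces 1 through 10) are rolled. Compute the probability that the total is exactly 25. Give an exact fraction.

There are 10^4 = 10000 equally likely outcomes.
The number of ordered 4-tuples from {1,…,10} summing to 25 is 592.
P(sum = 25) = 592/10000 = 37/625.

37/625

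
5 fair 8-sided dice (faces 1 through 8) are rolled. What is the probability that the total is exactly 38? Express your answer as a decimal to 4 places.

There are 8^5 = 32768 equally likely outcomes.
The number of ordered 5-tuples from {1,…,8} summing to 38 is 15.
P(sum = 38) = 15/32768 ≈ 0.0005.

0.0005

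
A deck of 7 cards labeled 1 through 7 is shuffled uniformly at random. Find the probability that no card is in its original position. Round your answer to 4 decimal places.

0.3679

This is the derangement probability: permutations of 7 with no fixed point.
D(7) = 7! · (1 − 1/1! + 1/2! − ··· + (−1)^7/7!) = 1854.
P = 1854/5040 = 103/280 ≈ 0.3679.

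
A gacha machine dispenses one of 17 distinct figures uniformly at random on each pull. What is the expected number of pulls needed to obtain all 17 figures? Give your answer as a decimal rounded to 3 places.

After i distinct types are collected, each trial gives a new one with probability (17−i)/17, so the expected wait for the next new type is 17/(17−i).
E = 17/17 + 17/16 + 17/15 + 17/14 + 17/13 + 17/12 + 17/11 + 17/10 + 17/9 + 17/8 + 17/7 + 17/6 + 17/5 + 17/4 + 17/3 + 17/2 + 17/1 = 42142223/720720 ≈ 58.472.

58.472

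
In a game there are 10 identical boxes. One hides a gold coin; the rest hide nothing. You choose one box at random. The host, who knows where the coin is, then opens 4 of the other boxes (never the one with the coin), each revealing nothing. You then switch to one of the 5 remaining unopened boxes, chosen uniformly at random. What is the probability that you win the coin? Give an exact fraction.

Your original box holds the coin with probability 1/10, so the other 9 collectively hold it with probability 9/10.
The host can always find 4 empty boxes to open, so the reveals don't change that 9/10; it is now spread over the 5 remaining unopened boxes.
P(win by switching) = (9/10) · (1/5) = 9/50.

9/50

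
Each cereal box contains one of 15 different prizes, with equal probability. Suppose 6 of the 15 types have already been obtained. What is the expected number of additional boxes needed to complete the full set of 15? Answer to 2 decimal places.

42.43

Starting from 6 distinct types, each trial gives a new one with probability (15−i)/15 when i types are held, so the wait for the next new type is 15/(15−i).
E = 15/9 + 15/8 + 15/7 + 15/6 + 15/5 + 15/4 + 15/3 + 15/2 + 15/1 = 7129/168 ≈ 42.43.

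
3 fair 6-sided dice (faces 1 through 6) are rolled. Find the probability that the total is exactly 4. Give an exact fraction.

1/72

There are 6^3 = 216 equally likely outcomes.
The number of ordered 3-tuples from {1,…,6} summing to 4 is 3.
P(sum = 4) = 3/216 = 1/72.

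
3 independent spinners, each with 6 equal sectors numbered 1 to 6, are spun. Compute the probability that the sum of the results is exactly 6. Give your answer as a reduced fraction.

5/108

There are 6^3 = 216 equally likely outcomes.
The number of ordered 3-tuples from {1,…,6} summing to 6 is 10.
P(sum = 6) = 10/216 = 5/108.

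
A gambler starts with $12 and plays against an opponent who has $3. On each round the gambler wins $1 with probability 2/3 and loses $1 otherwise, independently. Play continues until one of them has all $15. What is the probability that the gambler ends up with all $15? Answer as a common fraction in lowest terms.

Let r = q/p = (1/3)/(2/3) = 1/2. The recurrence P(i) = p·P(i+1) + q·P(i−1) with P(0)=0, P(15)=1 gives P(i) = (1 − r^i)/(1 − r^15).
P(12) = (1 − (1/2)^12) / (1 − (1/2)^15) = 4680/4681.

4680/4681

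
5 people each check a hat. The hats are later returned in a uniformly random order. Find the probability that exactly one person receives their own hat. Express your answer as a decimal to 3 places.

Choose which one is fixed: C(5,1) = 5 ways.
The remaining 4 must have no fixed point: D(4) = 9.
P = 5·9/120 = 3/8 ≈ 0.375.

0.375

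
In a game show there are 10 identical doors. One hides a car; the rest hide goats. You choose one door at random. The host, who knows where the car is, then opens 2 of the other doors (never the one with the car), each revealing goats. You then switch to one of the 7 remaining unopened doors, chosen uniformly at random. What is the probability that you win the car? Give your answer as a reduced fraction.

Your original door holds the car with probability 1/10, so the other 9 collectively hold it with probability 9/10.
The host can always find 2 empty doors to open, so the reveals don't change that 9/10; it is now spread over the 7 remaining unopened doors.
P(win by switching) = (9/10) · (1/7) = 9/70.

9/70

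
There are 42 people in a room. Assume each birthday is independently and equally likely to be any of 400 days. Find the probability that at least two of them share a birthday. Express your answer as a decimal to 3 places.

0.893

It's easier to compute the probability that all 42 are distinct.
P(all distinct) = 400/400 · 399/400 · ··· · 359/400 ≈ 0.107.
So the probability of at least one match is 1 − 0.107 = 0.893.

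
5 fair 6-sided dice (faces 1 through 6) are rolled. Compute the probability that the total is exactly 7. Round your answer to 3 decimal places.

There are 6^5 = 7776 equally likely outcomes.
The number of ordered 5-tuples from {1,…,6} summing to 7 is 15.
P(sum = 7) = 15/7776 = 5/2592 ≈ 0.002.

0.002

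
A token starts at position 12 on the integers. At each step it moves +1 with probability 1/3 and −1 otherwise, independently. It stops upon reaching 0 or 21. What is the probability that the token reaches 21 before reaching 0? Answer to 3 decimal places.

0.002

Let r = q/p = (2/3)/(1/3) = 2. The recurrence P(i) = p·P(i+1) + q·P(i−1) with P(0)=0, P(21)=1 gives P(i) = (1 − r^i)/(1 − r^21).
P(12) = (1 − (2)^12) / (1 − (2)^21) = 585/299593 ≈ 0.002.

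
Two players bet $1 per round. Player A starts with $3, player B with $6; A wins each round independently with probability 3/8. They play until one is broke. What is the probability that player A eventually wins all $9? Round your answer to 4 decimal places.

Let r = q/p = (5/8)/(3/8) = 5/3. The recurrence P(i) = p·P(i+1) + q·P(i−1) with P(0)=0, P(9)=1 gives P(i) = (1 − r^i)/(1 − r^9).
P(3) = (1 − (5/3)^3) / (1 − (5/3)^9) = 729/19729 ≈ 0.0370.

0.0370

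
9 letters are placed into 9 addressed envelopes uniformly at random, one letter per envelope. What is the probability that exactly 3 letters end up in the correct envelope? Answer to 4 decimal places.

0.0613

Choose which 3 of the 9 are fixed: C(9,3) = 84 ways.
The remaining 6 must have no fixed point: D(6) = 265.
P = 84·265/362880 = 53/864 ≈ 0.0613.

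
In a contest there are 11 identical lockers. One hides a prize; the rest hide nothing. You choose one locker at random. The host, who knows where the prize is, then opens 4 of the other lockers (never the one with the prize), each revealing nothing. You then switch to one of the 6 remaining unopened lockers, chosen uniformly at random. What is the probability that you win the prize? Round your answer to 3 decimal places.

Your original locker holds the prize with probability 1/11, so the other 10 collectively hold it with probability 10/11.
The host can always find 4 empty lockers to open, so the reveals don't change that 10/11; it is now spread over the 6 remaining unopened lockers.
P(win by switching) = (10/11) · (1/6) = 5/33 ≈ 0.152.

0.152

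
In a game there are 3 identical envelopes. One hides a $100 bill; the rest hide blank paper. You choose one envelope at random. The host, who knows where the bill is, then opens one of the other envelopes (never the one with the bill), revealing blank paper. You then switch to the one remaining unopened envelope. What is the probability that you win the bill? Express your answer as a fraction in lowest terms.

2/3

Your original envelope holds the bill with probability 1/3, so the other 2 collectively hold it with probability 2/3.
The host can always find an empty envelope to open, so this doesn't change that 2/3; it is now spread over the 1 remaining unopened envelope.
P(win by switching) = (2/3) · (1/1) = 2/3.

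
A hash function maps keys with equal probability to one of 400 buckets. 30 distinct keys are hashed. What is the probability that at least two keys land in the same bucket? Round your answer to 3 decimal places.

It's easier to compute the probability that all 30 are distinct.
P(all distinct) = 400/400 · 399/400 · ··· · 371/400 ≈ 0.328.
So the probability of at least one match is 1 − 0.328 = 0.672.

0.672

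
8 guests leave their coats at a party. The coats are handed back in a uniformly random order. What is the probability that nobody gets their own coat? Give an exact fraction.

2119/5760

This is the derangement probability: permutations of 8 with no fixed point.
D(8) = 8! · (1 − 1/1! + 1/2! − ··· + (−1)^8/8!) = 14833.
P = 14833/40320 = 2119/5760.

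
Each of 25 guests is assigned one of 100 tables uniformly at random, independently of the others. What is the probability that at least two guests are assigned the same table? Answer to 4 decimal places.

It's easier to compute the probability that all 25 are distinct.
P(all distinct) = 100/100 · 99/100 · ··· · 76/100 ≈ 0.0376.
So the probability of at least one match is 1 − 0.0376 = 0.9624.

0.9624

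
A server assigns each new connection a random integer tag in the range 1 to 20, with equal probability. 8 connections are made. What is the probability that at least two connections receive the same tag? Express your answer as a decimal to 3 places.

0.802

It's easier to compute the probability that all 8 are distinct.
P(all distinct) = 20/20 · 19/20 · ··· · 13/20 ≈ 0.198.
So the probability of at least one match is 1 − 0.198 = 0.802.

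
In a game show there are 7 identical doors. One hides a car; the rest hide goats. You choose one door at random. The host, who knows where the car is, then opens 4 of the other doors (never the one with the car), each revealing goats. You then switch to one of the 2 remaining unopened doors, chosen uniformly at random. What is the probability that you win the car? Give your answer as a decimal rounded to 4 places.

Your original door holds the car with probability 1/7, so the other 6 collectively hold it with probability 6/7.
The host can always find 4 empty doors to open, so the reveals don't change that 6/7; it is now spread over the 2 remaining unopened doors.
P(win by switching) = (6/7) · (1/2) = 3/7 ≈ 0.4286.

0.4286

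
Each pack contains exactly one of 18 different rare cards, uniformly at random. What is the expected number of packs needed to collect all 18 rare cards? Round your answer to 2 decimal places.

62.91

After i distinct types are collected, each trial gives a new one with probability (18−i)/18, so the expected wait for the next new type is 18/(18−i).
E = 18/18 + 18/17 + 18/16 + 18/15 + 18/14 + 18/13 + 18/12 + 18/11 + 18/10 + 18/9 + 18/8 + 18/7 + 18/6 + 18/5 + 18/4 + 18/3 + 18/2 + 18/1 = 42822903/680680 ≈ 62.91.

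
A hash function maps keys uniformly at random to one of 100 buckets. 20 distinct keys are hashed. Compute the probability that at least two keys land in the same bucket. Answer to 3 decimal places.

0.870

It's easier to compute the probability that all 20 are distinct.
P(all distinct) = 100/100 · 99/100 · ··· · 81/100 ≈ 0.130.
So the probability of at least one match is 1 − 0.130 = 0.870.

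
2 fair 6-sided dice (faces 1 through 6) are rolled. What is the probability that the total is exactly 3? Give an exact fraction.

There are 6^2 = 36 equally likely outcomes.
The number of ordered 2-tuples from {1,…,6} summing to 3 is 2.
P(sum = 3) = 2/36 = 1/18.

1/18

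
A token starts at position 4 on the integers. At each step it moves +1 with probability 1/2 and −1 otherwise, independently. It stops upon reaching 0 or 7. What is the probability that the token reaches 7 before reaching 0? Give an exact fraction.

With a fair step, P(i) = ½P(i−1) + ½P(i+1) with P(0)=0, P(7)=1 has the linear solution P(i) = i/7.
P(4) = 4/7.

4/7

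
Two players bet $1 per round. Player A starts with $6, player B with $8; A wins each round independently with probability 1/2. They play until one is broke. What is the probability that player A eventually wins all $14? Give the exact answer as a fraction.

With a fair step, P(i) = ½P(i−1) + ½P(i+1) with P(0)=0, P(14)=1 has the linear solution P(i) = i/14.
P(6) = 6/14 = 3/7.

3/7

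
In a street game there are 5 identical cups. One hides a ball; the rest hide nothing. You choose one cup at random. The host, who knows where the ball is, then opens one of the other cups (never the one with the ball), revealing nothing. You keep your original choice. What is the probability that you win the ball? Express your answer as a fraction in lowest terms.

1/5

The host can always open an empty cup regardless of your choice, so this gives no information about your original cup.
P(win by staying) = 1/5.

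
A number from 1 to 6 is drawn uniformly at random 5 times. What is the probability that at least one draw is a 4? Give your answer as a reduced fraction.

4651/7776

P(no draw is a 4) = (5/6)^5 = 3125/7776.
P(at least one) = 1 − 3125/7776 = 4651/7776.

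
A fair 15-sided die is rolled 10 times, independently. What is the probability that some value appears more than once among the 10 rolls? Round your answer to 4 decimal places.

P(all 10 different) = 15/15 · 14/15 · ··· · 6/15 ≈ 0.0189.
P(at least two equal) = 1 − 0.0189 = 0.9811.

0.9811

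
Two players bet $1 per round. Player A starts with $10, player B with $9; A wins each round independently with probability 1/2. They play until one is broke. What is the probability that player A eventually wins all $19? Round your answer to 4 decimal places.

With a fair step, P(i) = ½P(i−1) + ½P(i+1) with P(0)=0, P(19)=1 has the linear solution P(i) = i/19.
P(10) = 10/19 ≈ 0.5263.

0.5263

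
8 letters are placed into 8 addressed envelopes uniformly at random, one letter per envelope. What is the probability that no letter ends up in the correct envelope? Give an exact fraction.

This is the derangement probability: permutations of 8 with no fixed point.
D(8) = 8! · (1 − 1/1! + 1/2! − ··· + (−1)^8/8!) = 14833.
P = 14833/40320 = 2119/5760.

2119/5760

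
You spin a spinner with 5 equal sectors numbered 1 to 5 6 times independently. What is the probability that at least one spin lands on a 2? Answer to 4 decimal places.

P(no spin lands on a 2) = (4/5)^6 ≈ 0.2621.
P(at least one) = 1 − 0.2621 = 0.7379.

0.7379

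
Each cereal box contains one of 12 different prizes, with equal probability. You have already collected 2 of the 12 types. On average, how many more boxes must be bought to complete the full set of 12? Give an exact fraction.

Starting from 2 distinct types, each trial gives a new one with probability (12−i)/12 when i types are held, so the wait for the next new type is 12/(12−i).
E = 12/10 + 12/9 + 12/8 + 12/7 + 12/6 + 12/5 + 12/4 + 12/3 + 12/2 + 12/1 = 7381/210.

7381/210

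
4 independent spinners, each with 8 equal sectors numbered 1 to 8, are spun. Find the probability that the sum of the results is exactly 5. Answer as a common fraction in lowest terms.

1/1024

There are 8^4 = 4096 equally likely outcomes.
The number of ordered 4-tuples from {1,…,8} summing to 5 is 4.
P(sum = 5) = 4/4096 = 1/1024.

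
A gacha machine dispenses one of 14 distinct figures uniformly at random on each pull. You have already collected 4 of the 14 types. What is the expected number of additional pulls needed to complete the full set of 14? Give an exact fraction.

7381/180

Starting from 4 distinct types, each trial gives a new one with probability (14−i)/14 when i types are held, so the wait for the next new type is 14/(14−i).
E = 14/10 + 14/9 + 14/8 + 14/7 + 14/6 + 14/5 + 14/4 + 14/3 + 14/2 + 14/1 = 7381/180.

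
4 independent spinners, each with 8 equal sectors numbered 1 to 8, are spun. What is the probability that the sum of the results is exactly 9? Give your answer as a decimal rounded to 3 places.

There are 8^4 = 4096 equally likely outcomes.
The number of ordered 4-tuples from {1,…,8} summing to 9 is 56.
P(sum = 9) = 56/4096 = 7/512 ≈ 0.014.

0.014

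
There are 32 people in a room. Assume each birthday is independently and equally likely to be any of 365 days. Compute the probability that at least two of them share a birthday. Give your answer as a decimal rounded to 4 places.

0.7533

It's easier to compute the probability that all 32 are distinct.
P(all distinct) = 365/365 · 364/365 · ··· · 334/365 ≈ 0.2467.
So the probability of at least one match is 1 − 0.2467 = 0.7533.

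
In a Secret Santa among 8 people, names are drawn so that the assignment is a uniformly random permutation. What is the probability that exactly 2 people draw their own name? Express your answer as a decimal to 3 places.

0.184

Choose which 2 of the 8 are fixed: C(8,2) = 28 ways.
The remaining 6 must have no fixed point: D(6) = 265.
P = 28·265/40320 = 53/288 ≈ 0.184.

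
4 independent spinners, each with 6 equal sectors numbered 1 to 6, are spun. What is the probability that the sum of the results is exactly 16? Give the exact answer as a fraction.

There are 6^4 = 1296 equally likely outcomes.
The number of ordered 4-tuples from {1,…,6} summing to 16 is 125.
P(sum = 16) = 125/1296.

125/1296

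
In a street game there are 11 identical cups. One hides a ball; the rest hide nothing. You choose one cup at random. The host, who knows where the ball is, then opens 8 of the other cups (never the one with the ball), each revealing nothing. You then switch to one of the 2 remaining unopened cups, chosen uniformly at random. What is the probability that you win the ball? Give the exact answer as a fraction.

Your original cup holds the ball with probability 1/11, so the other 10 collectively hold it with probability 10/11.
The host can always find 8 empty cups to open, so the reveals don't change that 10/11; it is now spread over the 2 remaining unopened cups.
P(win by switching) = (10/11) · (1/2) = 5/11.

5/11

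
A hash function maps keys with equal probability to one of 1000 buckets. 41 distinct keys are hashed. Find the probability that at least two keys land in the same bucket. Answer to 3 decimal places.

It's easier to compute the probability that all 41 are distinct.
P(all distinct) = 1000/1000 · 999/1000 · ··· · 960/1000 ≈ 0.435.
So the probability of at least one match is 1 − 0.435 = 0.565.

0.565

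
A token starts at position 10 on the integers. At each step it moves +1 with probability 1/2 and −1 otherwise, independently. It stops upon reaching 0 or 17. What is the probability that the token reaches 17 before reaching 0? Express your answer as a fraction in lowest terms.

10/17

With a fair step, P(i) = ½P(i−1) + ½P(i+1) with P(0)=0, P(17)=1 has the linear solution P(i) = i/17.
P(10) = 10/17.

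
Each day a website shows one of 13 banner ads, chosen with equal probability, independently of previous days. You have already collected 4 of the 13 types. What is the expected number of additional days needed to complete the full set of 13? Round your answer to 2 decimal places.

Starting from 4 distinct types, each trial gives a new one with probability (13−i)/13 when i types are held, so the wait for the next new type is 13/(13−i).
E = 13/9 + 13/8 + 13/7 + 13/6 + 13/5 + 13/4 + 13/3 + 13/2 + 13/1 = 92677/2520 ≈ 36.78.

36.78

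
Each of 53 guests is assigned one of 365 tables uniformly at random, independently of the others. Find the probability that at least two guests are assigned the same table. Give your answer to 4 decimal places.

It's easier to compute the probability that all 53 are distinct.
P(all distinct) = 365/365 · 364/365 · ··· · 313/365 ≈ 0.0189.
So the probability of at least one match is 1 − 0.0189 = 0.9811.

0.9811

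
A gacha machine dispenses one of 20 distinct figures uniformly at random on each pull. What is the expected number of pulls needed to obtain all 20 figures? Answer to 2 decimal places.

After i distinct types are collected, each trial gives a new one with probability (20−i)/20, so the expected wait for the next new type is 20/(20−i).
E = 20/20 + 20/19 + 20/18 + 20/17 + 20/16 + 20/15 + 20/14 + 20/13 + 20/12 + 20/11 + 20/10 + 20/9 + 20/8 + 20/7 + 20/6 + 20/5 + 20/4 + 20/3 + 20/2 + 20/1 = 279175675/3879876 ≈ 71.95.

71.95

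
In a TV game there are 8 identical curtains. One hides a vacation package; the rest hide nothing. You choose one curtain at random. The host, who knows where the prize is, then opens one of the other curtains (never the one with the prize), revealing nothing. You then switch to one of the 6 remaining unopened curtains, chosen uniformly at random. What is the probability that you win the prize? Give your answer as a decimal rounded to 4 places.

Your original curtain holds the prize with probability 1/8, so the other 7 collectively hold it with probability 7/8.
The host can always find an empty curtain to open, so this doesn't change that 7/8; it is now spread over the 6 remaining unopened curtains.
P(win by switching) = (7/8) · (1/6) = 7/48 ≈ 0.1458.

0.1458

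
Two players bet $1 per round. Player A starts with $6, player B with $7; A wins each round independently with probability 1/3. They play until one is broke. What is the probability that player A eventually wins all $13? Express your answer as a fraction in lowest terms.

63/8191

Let r = q/p = (2/3)/(1/3) = 2. The recurrence P(i) = p·P(i+1) + q·P(i−1) with P(0)=0, P(13)=1 gives P(i) = (1 − r^i)/(1 − r^13).
P(6) = (1 − (2)^6) / (1 − (2)^13) = 63/8191.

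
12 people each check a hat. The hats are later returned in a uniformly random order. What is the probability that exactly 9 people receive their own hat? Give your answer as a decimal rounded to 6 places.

0.000001

Choose which 9 of the 12 are fixed: C(12,9) = 220 ways.
The remaining 3 must have no fixed point: D(3) = 2.
P = 220·2/479001600 = 1/1088640 ≈ 0.000001.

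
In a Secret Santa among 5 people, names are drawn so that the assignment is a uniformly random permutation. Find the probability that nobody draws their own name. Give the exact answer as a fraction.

11/30

This is the derangement probability: permutations of 5 with no fixed point.
D(5) = 5! · (1 − 1/1! + 1/2! − ··· + (−1)^5/5!) = 44.
P = 44/120 = 11/30.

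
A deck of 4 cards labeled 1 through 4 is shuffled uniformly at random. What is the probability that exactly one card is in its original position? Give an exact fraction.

Choose which one is fixed: C(4,1) = 4 ways.
The remaining 3 must have no fixed point: D(3) = 2.
P = 4·2/24 = 1/3.

1/3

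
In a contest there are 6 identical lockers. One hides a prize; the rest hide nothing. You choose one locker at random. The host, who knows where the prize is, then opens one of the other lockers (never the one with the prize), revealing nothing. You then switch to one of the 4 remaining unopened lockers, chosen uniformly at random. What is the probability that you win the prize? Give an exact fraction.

Your original locker holds the prize with probability 1/6, so the other 5 collectively hold it with probability 5/6.
The host can always find an empty locker to open, so this doesn't change that 5/6; it is now spread over the 4 remaining unopened lockers.
P(win by switching) = (5/6) · (1/4) = 5/24.

5/24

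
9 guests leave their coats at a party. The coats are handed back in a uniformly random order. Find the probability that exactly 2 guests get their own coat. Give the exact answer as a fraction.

Choose which 2 of the 9 are fixed: C(9,2) = 36 ways.
The remaining 7 must have no fixed point: D(7) = 1854.
P = 36·1854/362880 = 103/560.

103/560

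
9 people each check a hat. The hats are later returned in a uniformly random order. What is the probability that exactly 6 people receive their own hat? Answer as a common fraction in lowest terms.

Choose which 6 of the 9 are fixed: C(9,6) = 84 ways.
The remaining 3 must have no fixed point: D(3) = 2.
P = 84·2/362880 = 1/2160.

1/2160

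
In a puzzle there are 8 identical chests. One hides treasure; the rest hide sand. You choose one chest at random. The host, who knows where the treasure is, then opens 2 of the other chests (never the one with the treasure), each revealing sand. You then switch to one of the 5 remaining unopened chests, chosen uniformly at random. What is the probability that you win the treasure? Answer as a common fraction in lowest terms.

7/40

Your original chest holds the treasure with probability 1/8, so the other 7 collectively hold it with probability 7/8.
The host can always find 2 empty chests to open, so the reveals don't change that 7/8; it is now spread over the 5 remaining unopened chests.
P(win by switching) = (7/8) · (1/5) = 7/40.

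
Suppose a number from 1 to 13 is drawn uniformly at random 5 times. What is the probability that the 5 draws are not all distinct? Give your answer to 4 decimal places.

P(all 5 different) = 13/13 · 12/13 · ··· · 9/13 ≈ 0.4160.
P(at least two equal) = 1 − 0.4160 = 0.5840.

0.5840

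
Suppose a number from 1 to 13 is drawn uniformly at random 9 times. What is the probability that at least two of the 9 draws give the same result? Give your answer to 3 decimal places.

P(all 9 different) = 13/13 · 12/13 · ··· · 5/13 ≈ 0.024.
P(at least two equal) = 1 − 0.024 = 0.976.

0.976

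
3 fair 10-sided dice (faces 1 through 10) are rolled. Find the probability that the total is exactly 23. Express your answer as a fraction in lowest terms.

There are 10^3 = 1000 equally likely outcomes.
The number of ordered 3-tuples from {1,…,10} summing to 23 is 36.
P(sum = 23) = 36/1000 = 9/250.

9/250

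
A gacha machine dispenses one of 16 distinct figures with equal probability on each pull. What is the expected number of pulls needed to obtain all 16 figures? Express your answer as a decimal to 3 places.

After i distinct types are collected, each trial gives a new one with probability (16−i)/16, so the expected wait for the next new type is 16/(16−i).
E = 16/16 + 16/15 + 16/14 + 16/13 + 16/12 + 16/11 + 16/10 + 16/9 + 16/8 + 16/7 + 16/6 + 16/5 + 16/4 + 16/3 + 16/2 + 16/1 = 2436559/45045 ≈ 54.092.

54.092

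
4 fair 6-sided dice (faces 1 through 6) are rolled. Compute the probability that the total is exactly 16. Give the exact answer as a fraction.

There are 6^4 = 1296 equally likely outcomes.
The number of ordered 4-tuples from {1,…,6} summing to 16 is 125.
P(sum = 16) = 125/1296.

125/1296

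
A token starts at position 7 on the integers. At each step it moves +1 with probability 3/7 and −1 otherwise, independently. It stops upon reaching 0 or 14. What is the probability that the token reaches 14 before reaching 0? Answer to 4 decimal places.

0.1178

Let r = q/p = (4/7)/(3/7) = 4/3. The recurrence P(i) = p·P(i+1) + q·P(i−1) with P(0)=0, P(14)=1 gives P(i) = (1 − r^i)/(1 − r^14).
P(7) = (1 − (4/3)^7) / (1 − (4/3)^14) = 2187/18571 ≈ 0.1178.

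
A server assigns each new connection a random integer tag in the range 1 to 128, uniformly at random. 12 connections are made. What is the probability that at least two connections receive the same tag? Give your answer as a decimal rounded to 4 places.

It's easier to compute the probability that all 12 are distinct.
P(all distinct) = 128/128 · 127/128 · ··· · 117/128 ≈ 0.5875.
So the probability of at least one match is 1 − 0.5875 = 0.4125.

0.4125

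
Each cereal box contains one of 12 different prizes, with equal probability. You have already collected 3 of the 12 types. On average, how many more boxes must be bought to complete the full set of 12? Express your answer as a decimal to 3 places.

33.948

Starting from 3 distinct types, each trial gives a new one with probability (12−i)/12 when i types are held, so the wait for the next new type is 12/(12−i).
E = 12/9 + 12/8 + 12/7 + 12/6 + 12/5 + 12/4 + 12/3 + 12/2 + 12/1 = 7129/210 ≈ 33.948.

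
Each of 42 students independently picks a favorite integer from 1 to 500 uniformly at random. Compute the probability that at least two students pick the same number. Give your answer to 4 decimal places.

It's easier to compute the probability that all 42 are distinct.
P(all distinct) = 500/500 · 499/500 · ··· · 459/500 ≈ 0.1700.
So the probability of at least one match is 1 − 0.1700 = 0.8300.

0.8300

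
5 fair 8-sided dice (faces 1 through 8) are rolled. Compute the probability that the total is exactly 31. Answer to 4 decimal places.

There are 8^5 = 32768 equally likely outcomes.
The number of ordered 5-tuples from {1,…,8} summing to 31 is 690.
P(sum = 31) = 690/32768 = 345/16384 ≈ 0.0211.

0.0211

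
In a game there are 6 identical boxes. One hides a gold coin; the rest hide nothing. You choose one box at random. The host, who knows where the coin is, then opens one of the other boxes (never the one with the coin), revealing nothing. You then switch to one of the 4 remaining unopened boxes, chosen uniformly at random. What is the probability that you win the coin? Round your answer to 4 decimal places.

0.2083

Your original box holds the coin with probability 1/6, so the other 5 collectively hold it with probability 5/6.
The host can always find an empty box to open, so this doesn't change that 5/6; it is now spread over the 4 remaining unopened boxes.
P(win by switching) = (5/6) · (1/4) = 5/24 ≈ 0.2083.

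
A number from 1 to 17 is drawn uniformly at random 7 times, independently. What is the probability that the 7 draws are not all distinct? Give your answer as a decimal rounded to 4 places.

0.7611

P(all 7 different) = 17/17 · 16/17 · ··· · 11/17 ≈ 0.2389.
P(at least two equal) = 1 − 0.2389 = 0.7611.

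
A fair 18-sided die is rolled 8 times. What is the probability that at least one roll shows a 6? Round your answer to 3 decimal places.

P(no roll shows a 6) = (17/18)^8 ≈ 0.633.
P(at least one) = 1 − 0.633 = 0.367.

0.367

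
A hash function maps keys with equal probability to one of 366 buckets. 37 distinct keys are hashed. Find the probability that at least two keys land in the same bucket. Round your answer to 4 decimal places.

0.8479

It's easier to compute the probability that all 37 are distinct.
P(all distinct) = 366/366 · 365/366 · ··· · 330/366 ≈ 0.1521.
So the probability of at least one match is 1 − 0.1521 = 0.8479.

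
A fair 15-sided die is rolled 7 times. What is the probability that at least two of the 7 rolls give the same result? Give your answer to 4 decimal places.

P(all 7 different) = 15/15 · 14/15 · ··· · 9/15 ≈ 0.1898.
P(at least two equal) = 1 − 0.1898 = 0.8102.

0.8102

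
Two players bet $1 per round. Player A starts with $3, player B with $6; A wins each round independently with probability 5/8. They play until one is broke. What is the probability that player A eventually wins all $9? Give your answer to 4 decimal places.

Let r = q/p = (3/8)/(5/8) = 3/5. The recurrence P(i) = p·P(i+1) + q·P(i−1) with P(0)=0, P(9)=1 gives P(i) = (1 − r^i)/(1 − r^9).
P(3) = (1 − (3/5)^3) / (1 − (3/5)^9) = 15625/19729 ≈ 0.7920.

0.7920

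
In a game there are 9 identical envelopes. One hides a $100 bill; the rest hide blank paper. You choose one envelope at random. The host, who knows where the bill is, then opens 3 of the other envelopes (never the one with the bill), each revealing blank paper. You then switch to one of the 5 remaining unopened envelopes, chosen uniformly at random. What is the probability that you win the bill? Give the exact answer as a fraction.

Your original envelope holds the bill with probability 1/9, so the other 8 collectively hold it with probability 8/9.
The host can always find 3 empty envelopes to open, so the reveals don't change that 8/9; it is now spread over the 5 remaining unopened envelopes.
P(win by switching) = (8/9) · (1/5) = 8/45.

8/45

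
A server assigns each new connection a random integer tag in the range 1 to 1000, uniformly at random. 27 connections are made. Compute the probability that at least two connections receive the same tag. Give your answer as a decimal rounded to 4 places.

0.2982

It's easier to compute the probability that all 27 are distinct.
P(all distinct) = 1000/1000 · 999/1000 · ··· · 974/1000 ≈ 0.7018.
So the probability of at least one match is 1 − 0.7018 = 0.2982.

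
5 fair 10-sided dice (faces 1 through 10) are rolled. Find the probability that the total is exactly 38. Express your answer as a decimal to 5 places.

0.01745

There are 10^5 = 100000 equally likely outcomes.
The number of ordered 5-tuples from {1,…,10} summing to 38 is 1745.
P(sum = 38) = 1745/100000 = 349/20000 ≈ 0.01745.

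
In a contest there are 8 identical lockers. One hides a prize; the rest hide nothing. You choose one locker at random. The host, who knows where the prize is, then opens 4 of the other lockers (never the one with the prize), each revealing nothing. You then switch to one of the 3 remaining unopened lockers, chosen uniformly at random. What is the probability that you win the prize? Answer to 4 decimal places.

0.2917

Your original locker holds the prize with probability 1/8, so the other 7 collectively hold it with probability 7/8.
The host can always find 4 empty lockers to open, so the reveals don't change that 7/8; it is now spread over the 3 remaining unopened lockers.
P(win by switching) = (7/8) · (1/3) = 7/24 ≈ 0.2917.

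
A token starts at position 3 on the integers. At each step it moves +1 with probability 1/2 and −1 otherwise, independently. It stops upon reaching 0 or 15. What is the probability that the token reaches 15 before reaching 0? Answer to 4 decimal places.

With a fair step, P(i) = ½P(i−1) + ½P(i+1) with P(0)=0, P(15)=1 has the linear solution P(i) = i/15.
P(3) = 3/15 = 1/5 ≈ 0.2000.

0.2000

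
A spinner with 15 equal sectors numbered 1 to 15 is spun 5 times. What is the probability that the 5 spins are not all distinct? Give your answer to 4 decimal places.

P(all 5 different) = 15/15 · 14/15 · ··· · 11/15 ≈ 0.4745.
P(at least two equal) = 1 − 0.4745 = 0.5255.

0.5255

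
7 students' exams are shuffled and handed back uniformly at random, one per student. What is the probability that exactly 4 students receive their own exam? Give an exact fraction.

Choose which 4 of the 7 are fixed: C(7,4) = 35 ways.
The remaining 3 must have no fixed point: D(3) = 2.
P = 35·2/5040 = 1/72.

1/72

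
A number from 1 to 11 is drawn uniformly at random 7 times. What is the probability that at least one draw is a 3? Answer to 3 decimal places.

0.487

P(no draw is a 3) = (10/11)^7 ≈ 0.513.
P(at least one) = 1 − 0.513 = 0.487.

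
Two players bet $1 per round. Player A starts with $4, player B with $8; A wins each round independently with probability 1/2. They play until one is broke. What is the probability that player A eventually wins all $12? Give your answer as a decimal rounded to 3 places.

0.333

With a fair step, P(i) = ½P(i−1) + ½P(i+1) with P(0)=0, P(12)=1 has the linear solution P(i) = i/12.
P(4) = 4/12 = 1/3 ≈ 0.333.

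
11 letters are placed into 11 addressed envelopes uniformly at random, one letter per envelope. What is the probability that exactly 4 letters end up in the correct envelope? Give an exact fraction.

Choose which 4 of the 11 are fixed: C(11,4) = 330 ways.
The remaining 7 must have no fixed point: D(7) = 1854.
P = 330·1854/39916800 = 103/6720.

103/6720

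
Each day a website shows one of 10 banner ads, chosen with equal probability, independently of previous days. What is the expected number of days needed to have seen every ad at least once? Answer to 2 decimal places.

After i distinct types are collected, each trial gives a new one with probability (10−i)/10, so the expected wait for the next new type is 10/(10−i).
E = 10/10 + 10/9 + 10/8 + 10/7 + 10/6 + 10/5 + 10/4 + 10/3 + 10/2 + 10/1 = 7381/252 ≈ 29.29.

29.29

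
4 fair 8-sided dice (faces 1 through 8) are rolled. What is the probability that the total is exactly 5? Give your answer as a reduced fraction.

There are 8^4 = 4096 equally likely outcomes.
The number of ordered 4-tuples from {1,…,8} summing to 5 is 4.
P(sum = 5) = 4/4096 = 1/1024.

1/1024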